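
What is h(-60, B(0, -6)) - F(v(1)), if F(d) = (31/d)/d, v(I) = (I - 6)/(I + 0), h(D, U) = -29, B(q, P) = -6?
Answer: -756/25 ≈ -30.240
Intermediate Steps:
v(I) = (-6 + I)/I
F(d) = 31/d²
h(-60, B(0, -6)) - F(v(1)) = -29 - 31/((-6 + 1)/1)² = -29 - 31/(1*(-5))² = -29 - 31/(-5)² = -29 - 31/25 = -756/25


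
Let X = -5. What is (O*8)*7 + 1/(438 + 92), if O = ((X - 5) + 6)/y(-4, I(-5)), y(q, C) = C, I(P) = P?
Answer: 4749/106 ≈ 44.802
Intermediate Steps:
O = ⅘ (O = ((-5 - 5) + 6)/(-5) = (-10 + 6)*(-⅕) = -4*(-⅕) = ⅘ ≈ 0.80000)
(O*8)*7 + 1/(438 + 92) = ((⅘)*8)*7 + 1/(438 + 92) = (32/5)*7 + 1/530 = 224/5 + 1/530 = 4749/106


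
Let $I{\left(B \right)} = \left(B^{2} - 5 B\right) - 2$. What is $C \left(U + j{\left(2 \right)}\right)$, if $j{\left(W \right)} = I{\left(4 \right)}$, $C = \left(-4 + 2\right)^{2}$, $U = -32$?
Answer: $-152$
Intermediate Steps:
$I{\left(B \right)} = -2 + B^{2} - 5 B$
$C = 4$ ($C = \left(-2\right)^{2} = 4$)
$j{\left(W \right)} = -6$ ($j{\left(W \right)} = -2 + 4^{2} - 20 = -2 + 16 - 20 = -6$)
$C \left(U + j{\left(2 \right)}\right) = 4 \left(-32 - 6\right) = 4 \left(-38\right) = -152$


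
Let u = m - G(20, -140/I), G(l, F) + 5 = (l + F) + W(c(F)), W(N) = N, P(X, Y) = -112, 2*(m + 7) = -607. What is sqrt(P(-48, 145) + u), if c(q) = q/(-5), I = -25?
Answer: 7*I*sqrt(902)/10 ≈ 21.023*I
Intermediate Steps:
m = -621/2 (m = -7 + (1/2)*(-607) = -7 - 607/2 = -621/2 ≈ -310.50)
c(q) = -q/5 (c(q) = q*(-1/5) = -q/5)
G(l, F) = -5 + l + 4*F/5 (G(l, F) = -5 + ((l + F) - F/5) = -5 + ((F + l) - F/5) = -5 + (l + 4*F/5) = -5 + l + 4*F/5)
u = -16499/50 (u = -621/2 - (-5 + 20 + 4*(-140/(-25))/5) = -621/2 - (-5 + 20 + 4*(-140*(-1/25))/5) = -621/2 - (-5 + 20 + (4/5)*(28/5)) = -621/2 - (-5 + 20 + 112/25) = -621/2 - 1*487/25 = -621/2 - 487/25 = -16499/50 ≈ -329.98)
sqrt(P(-48, 145) + u) = sqrt(-112 - 16499/50) = sqrt(-22099/50) = 7*I*sqrt(902)/10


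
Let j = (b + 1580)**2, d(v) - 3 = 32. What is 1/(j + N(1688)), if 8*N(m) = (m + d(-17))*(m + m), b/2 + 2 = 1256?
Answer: 1/17438850 ≈ 5.7343e-8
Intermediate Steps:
b = 2508 (b = -4 + 2*1256 = -4 + 2512 = 2508)
d(v) = 35 (d(v) = 3 + 32 = 35)
j = 16711744 (j = (2508 + 1580)**2 = 4088**2 = 16711744)
N(m) = m*(35 + m)/4 (N(m) = ((m + 35)*(m + m))/8 = ((35 + m)*(2*m))/8 = (2*m*(35 + m))/8 = m*(35 + m)/4)
1/(j + N(1688)) = 1/(16711744 + (1/4)*1688*(35 + 1688)) = 1/(16711744 + (1/4)*1688*1723) = 1/(16711744 + 727106) = 1/17438850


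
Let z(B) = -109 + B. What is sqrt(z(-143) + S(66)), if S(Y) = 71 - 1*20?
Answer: I*sqrt(201) ≈ 14.177*I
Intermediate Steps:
S(Y) = 51 (S(Y) = 71 - 20 = 51)
sqrt(z(-143) + S(66)) = sqrt((-109 - 143) + 51) = sqrt(-252 + 51) = sqrt(-201) = I*sqrt(201)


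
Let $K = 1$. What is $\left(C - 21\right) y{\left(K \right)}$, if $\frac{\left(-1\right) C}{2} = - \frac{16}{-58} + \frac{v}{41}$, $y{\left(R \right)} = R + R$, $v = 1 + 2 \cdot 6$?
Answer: $- \frac{52758}{1189} \approx -44.372$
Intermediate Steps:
$v = 13$ ($v = 1 + 12 = 13$)
$y{\left(R \right)} = 2 R$
$C = - \frac{1410}{1189}$ ($C = - 2 \left(- \frac{16}{-58} + \frac{13}{41}\right) = - 2 \left(\left(-16\right) \left(- \frac{1}{58}\right) + 13 \cdot \frac{1}{41}\right) = - 2 \left(\frac{8}{29} + \frac{13}{41}\right) = \left(-2\right) \frac{705}{1189} = - \frac{1410}{1189} \approx -1.1859$)
$\left(C - 21\right) y{\left(K \right)} = \left(- \frac{1410}{1189} - 21\right) 2 \cdot 1 = \left(- \frac{26379}{1189}\right) 2 = - \frac{52758}{1189}$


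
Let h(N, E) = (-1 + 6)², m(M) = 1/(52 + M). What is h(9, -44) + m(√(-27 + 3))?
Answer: 17063/682 - I*√6/1364 ≈ 25.019 - 0.0017958*I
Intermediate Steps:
h(N, E) = 25 (h(N, E) = 5² = 25)
h(9, -44) + m(√(-27 + 3)) = 25 + 1/(52 + √(-27 + 3)) = 25 + 1/(52 + √(-24)) = 25 + 1/(52 + 2*I*√6)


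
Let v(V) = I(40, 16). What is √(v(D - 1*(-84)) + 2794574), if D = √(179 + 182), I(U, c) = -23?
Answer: √2794551 ≈ 1671.7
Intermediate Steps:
D = 19 (D = √361 = 19)
v(V) = -23
√(v(D - 1*(-84)) + 2794574) = √(-23 + 2794574) = √2794551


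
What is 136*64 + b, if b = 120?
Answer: 8824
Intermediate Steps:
136*64 + b = 136*64 + 120 = 8704 + 120 = 8824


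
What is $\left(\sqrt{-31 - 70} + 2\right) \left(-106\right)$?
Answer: $-212 - 106 i \sqrt{101} \approx -212.0 - 1065.3 i$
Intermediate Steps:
$\left(\sqrt{-31 - 70} + 2\right) \left(-106\right) = \left(\sqrt{-101} + 2\right) \left(-106\right) = \left(i \sqrt{101} + 2\right) \left(-106\right) = \left(2 + i \sqrt{101}\right) \left(-106\right) = -212 - 106 i \sqrt{101}$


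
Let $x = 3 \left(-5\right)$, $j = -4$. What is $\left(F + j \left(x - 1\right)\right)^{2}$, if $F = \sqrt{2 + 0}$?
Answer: $4098 + 128 \sqrt{2} \approx 4279.0$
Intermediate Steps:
$F = \sqrt{2} \approx 1.4142$
$x = -15$
$\left(F + j \left(x - 1\right)\right)^{2} = \left(\sqrt{2} - 4 \left(-15 - 1\right)\right)^{2} = \left(\sqrt{2} - -64\right)^{2} = \left(\sqrt{2} + 64\right)^{2} = \left(64 + \sqrt{2}\right)^{2}$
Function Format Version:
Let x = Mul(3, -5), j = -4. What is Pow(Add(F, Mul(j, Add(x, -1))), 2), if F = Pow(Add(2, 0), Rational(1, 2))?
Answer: Add(4098, Mul(128, Pow(2, Rational(1, 2)))) ≈ 4279.0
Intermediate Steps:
F = Pow(2, Rational(1, 2)) ≈ 1.4142
x = -15
Pow(Add(F, Mul(j, Add(x, -1))), 2) = Pow(Add(Pow(2, Rational(1, 2)), Mul(-4, Add(-15, -1))), 2) = Pow(Add(Pow(2, Rational(1, 2)), Mul(-4, -16)), 2) = Pow(Add(Pow(2, Rational(1, 2)), 64), 2) = Pow(Add(64, Pow(2, Rational(1, 2))), 2)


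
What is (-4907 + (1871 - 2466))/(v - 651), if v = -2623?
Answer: 2751/1637 ≈ 1.6805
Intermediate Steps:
(-4907 + (1871 - 2466))/(v - 651) = (-4907 + (1871 - 2466))/(-2623 - 651) = (-4907 - 595)/(-3274) = -5502*(-1/3274) = 2751/1637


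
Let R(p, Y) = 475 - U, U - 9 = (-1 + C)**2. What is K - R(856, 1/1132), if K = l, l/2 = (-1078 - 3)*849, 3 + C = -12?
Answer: -1835748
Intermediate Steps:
C = -15 (C = -3 - 12 = -15)
l = -1835538 (l = 2*((-1078 - 3)*849) = 2*(-1081*849) = 2*(-917769) = -1835538)
U = 265 (U = 9 + (-1 - 15)**2 = 9 + (-16)**2 = 9 + 256 = 265)
R(p, Y) = 210 (R(p, Y) = 475 - 1*265 = 475 - 265 = 210)
K = -1835538
K - R(856, 1/1132) = -1835538 - 1*210 = -1835538 - 210 = -1835748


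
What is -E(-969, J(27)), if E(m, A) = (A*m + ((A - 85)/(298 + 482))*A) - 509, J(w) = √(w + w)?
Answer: 66161/130 + 151181*√6/52 ≈ 7630.4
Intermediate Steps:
J(w) = √2*√w (J(w) = √(2*w) = √2*√w)
E(m, A) = -509 + A*m + A*(-17/156 + A/780) (E(m, A) = (A*m + ((-85 + A)/780)*A) - 509 = (A*m + ((-85 + A)*(1/780))*A) - 509 = (A*m + (-17/156 + A/780)*A) - 509 = (A*m + A*(-17/156 + A/780)) - 509 = -509 + A*m + A*(-17/156 + A/780))
-E(-969, J(27)) = -(-509 - 17*√2*√27/156 + (√2*√27)²/780 + (√2*√27)*(-969)) = -(-509 - 17*√2*3*√3/156 + (√2*(3*√3))²/780 + (√2*(3*√3))*(-969)) = -(-509 - 17*√6/52 + (3*√6)²/780 + (3*√6)*(-969)) = -(-509 - 17*√6/52 + (1/780)*54 - 2907*√6) = -(-509 - 17*√6/52 + 9/130 - 2907*√6) = -(-66161/130 - 151181*√6/52) = 66161/130 + 151181*√6/52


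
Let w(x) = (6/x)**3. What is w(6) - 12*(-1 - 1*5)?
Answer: 73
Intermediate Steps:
w(x) = 216/x**3
w(6) - 12*(-1 - 1*5) = 216/6**3 - 12*(-1 - 1*5) = 216*(1/216) - 12*(-1 - 5) = 1 - 12*(-6) = 1 + 72 = 73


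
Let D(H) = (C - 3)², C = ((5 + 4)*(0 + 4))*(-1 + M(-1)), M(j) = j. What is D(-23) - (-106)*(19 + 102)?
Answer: 18451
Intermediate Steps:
C = -72 (C = ((5 + 4)*(0 + 4))*(-1 - 1) = (9*4)*(-2) = 36*(-2) = -72)
D(H) = 5625 (D(H) = (-72 - 3)² = (-75)² = 5625)
D(-23) - (-106)*(19 + 102) = 5625 - (-106)*(19 + 102) = 5625 - (-106)*121 = 5625 - 1*(-12826) = 5625 + 12826 = 18451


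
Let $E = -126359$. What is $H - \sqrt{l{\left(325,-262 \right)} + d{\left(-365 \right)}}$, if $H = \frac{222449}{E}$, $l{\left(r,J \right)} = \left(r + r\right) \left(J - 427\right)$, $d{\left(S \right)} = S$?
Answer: $- \frac{222449}{126359} - i \sqrt{448215} \approx -1.7605 - 669.49 i$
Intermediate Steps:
$l{\left(r,J \right)} = 2 r \left(-427 + J\right)$
$H = - \frac{222449}{126359}$ ($H = \frac{222449}{-126359} = 222449 \left(- \frac{1}{126359}\right) = - \frac{222449}{126359} \approx -1.7605$)
$H - \sqrt{l{\left(325,-262 \right)} + d{\left(-365 \right)}} = - \frac{222449}{126359} - \sqrt{2 \cdot 325 \left(-427 - 262\right) - 365} = - \frac{222449}{126359} - \sqrt{2 \cdot 325 \left(-689\right) - 365} = - \frac{222449}{126359} - \sqrt{-447850 - 365} = - \frac{222449}{126359} - \sqrt{-448215} = - \frac{222449}{126359} - i \sqrt{448215}$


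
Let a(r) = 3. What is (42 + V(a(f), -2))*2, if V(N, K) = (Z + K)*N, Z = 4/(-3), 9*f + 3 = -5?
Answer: 64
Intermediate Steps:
f = -8/9 (f = -⅓ + (⅑)*(-5) = -⅓ - 5/9 = -8/9 ≈ -0.88889)
Z = -4/3 (Z = 4*(-⅓) = -4/3 ≈ -1.3333)
V(N, K) = N*(-4/3 + K) (V(N, K) = (-4/3 + K)*N = N*(-4/3 + K))
(42 + V(a(f), -2))*2 = (42 + (⅓)*3*(-4 + 3*(-2)))*2 = (42 + (⅓)*3*(-4 - 6))*2 = (42 + (⅓)*3*(-10))*2 = (42 - 10)*2 = 32*2 = 64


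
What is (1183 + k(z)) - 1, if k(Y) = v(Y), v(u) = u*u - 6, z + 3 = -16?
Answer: 1537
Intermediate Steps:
z = -19 (z = -3 - 16 = -19)
v(u) = -6 + u**2 (v(u) = u**2 - 6 = -6 + u**2)
k(Y) = -6 + Y**2
(1183 + k(z)) - 1 = (1183 + (-6 + (-19)**2)) - 1 = (1183 + (-6 + 361)) - 1 = (1183 + 355) - 1 = 1538 - 1 = 1537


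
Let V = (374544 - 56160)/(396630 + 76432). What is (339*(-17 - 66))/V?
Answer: -2218424249/53064 ≈ -41807.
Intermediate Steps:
V = 159192/236531 (V = 318384/473062 = 318384*(1/473062) = 159192/236531 ≈ 0.67303)
(339*(-17 - 66))/V = (339*(-17 - 66))/(159192/236531) = (339*(-83))*(236531/159192) = -28137*236531/159192 = -2218424249/53064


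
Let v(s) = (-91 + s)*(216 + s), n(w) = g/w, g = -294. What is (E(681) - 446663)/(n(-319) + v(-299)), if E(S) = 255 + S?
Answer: -2330933/169284 ≈ -13.769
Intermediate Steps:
n(w) = -294/w
(E(681) - 446663)/(n(-319) + v(-299)) = ((255 + 681) - 446663)/(-294/(-319) + (-19656 + (-299)**2 + 125*(-299))) = (936 - 446663)/(-294*(-1/319) + (-19656 + 89401 - 37375)) = -445727/(294/319 + 32370) = -445727/10326324/319 = -445727*319/10326324 = -2330933/169284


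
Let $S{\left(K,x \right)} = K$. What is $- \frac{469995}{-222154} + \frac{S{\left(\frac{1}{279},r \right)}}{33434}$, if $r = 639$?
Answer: $\frac{1096038500431}{518067904311} \approx 2.1156$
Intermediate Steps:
$- \frac{469995}{-222154} + \frac{S{\left(\frac{1}{279},r \right)}}{33434} = - \frac{469995}{-222154} + \frac{1}{279 \cdot 33434} = \left(-469995\right) \left(- \frac{1}{222154}\right) + \frac{1}{279} \cdot \frac{1}{33434} = \frac{469995}{222154} + \frac{1}{9328086} = \frac{1096038500431}{518067904311}$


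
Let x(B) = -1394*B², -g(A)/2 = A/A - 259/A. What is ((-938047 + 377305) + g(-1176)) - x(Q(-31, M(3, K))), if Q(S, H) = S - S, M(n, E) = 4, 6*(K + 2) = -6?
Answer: -47102533/84 ≈ -5.6074e+5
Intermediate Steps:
K = -3 (K = -2 + (⅙)*(-6) = -2 - 1 = -3)
g(A) = -2 + 518/A (g(A) = -2*(A/A - 259/A) = -2*(1 - 259/A) = -2 + 518/A)
Q(S, H) = 0
((-938047 + 377305) + g(-1176)) - x(Q(-31, M(3, K))) = ((-938047 + 377305) + (-2 + 518/(-1176))) - (-1394)*0² = (-560742 + (-2 + 518*(-1/1176))) - (-1394)*0 = (-560742 + (-2 - 37/84)) - 1*0 = (-560742 - 205/84) + 0 = -47102533/84 + 0 = -47102533/84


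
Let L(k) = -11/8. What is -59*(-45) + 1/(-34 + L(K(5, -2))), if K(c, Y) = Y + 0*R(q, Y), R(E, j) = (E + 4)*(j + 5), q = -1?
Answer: 751357/283 ≈ 2655.0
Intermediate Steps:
R(E, j) = (4 + E)*(5 + j)
K(c, Y) = Y (K(c, Y) = Y + 0*(20 + 4*Y + 5*(-1) - Y) = Y + 0*(20 + 4*Y - 5 - Y) = Y + 0*(15 + 3*Y) = Y + 0 = Y)
L(k) = -11/8 (L(k) = -11*⅛ = -11/8)
-59*(-45) + 1/(-34 + L(K(5, -2))) = -59*(-45) + 1/(-34 - 11/8) = 2655 + 1/(-283/8) = 2655 - 8/283 = 751357/283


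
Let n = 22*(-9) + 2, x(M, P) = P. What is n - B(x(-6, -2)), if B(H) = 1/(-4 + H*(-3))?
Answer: -393/2 ≈ -196.50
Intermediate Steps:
B(H) = 1/(-4 - 3*H)
n = -196 (n = -198 + 2 = -196)
n - B(x(-6, -2)) = -196 - (-1)/(4 + 3*(-2)) = -196 - (-1)/(4 - 6) = -196 - (-1)/(-2) = -196 - (-1)*(-1)/2 = -196 - 1*1/2 = -196 - 1/2 = -393/2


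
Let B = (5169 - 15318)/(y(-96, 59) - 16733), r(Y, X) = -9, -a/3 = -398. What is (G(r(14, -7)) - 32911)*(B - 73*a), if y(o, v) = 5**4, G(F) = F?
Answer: 11554881705810/4027 ≈ 2.8694e+9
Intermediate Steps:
a = 1194 (a = -3*(-398) = 1194)
y(o, v) = 625
B = 10149/16108 (B = (5169 - 15318)/(625 - 16733) = -10149/(-16108) = -10149*(-1/16108) = 10149/16108 ≈ 0.63006)
(G(r(14, -7)) - 32911)*(B - 73*a) = (-9 - 32911)*(10149/16108 - 73*1194) = -32920*(10149/16108 - 87162) = -32920*(-1403995347/16108) = 11554881705810/4027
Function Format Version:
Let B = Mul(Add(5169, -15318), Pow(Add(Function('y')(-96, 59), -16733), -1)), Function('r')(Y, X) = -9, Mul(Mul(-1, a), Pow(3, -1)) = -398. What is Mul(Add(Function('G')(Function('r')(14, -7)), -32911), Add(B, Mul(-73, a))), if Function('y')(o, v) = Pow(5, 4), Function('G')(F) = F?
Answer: Rational(11554881705810, 4027) ≈ 2.8694e+9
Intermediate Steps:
a = 1194 (a = Mul(-3, -398) = 1194)
Function('y')(o, v) = 625
B = Rational(10149, 16108) (B = Mul(Add(5169, -15318), Pow(Add(625, -16733), -1)) = Mul(-10149, Pow(-16108, -1)) = Mul(-10149, Rational(-1, 16108)) = Rational(10149, 16108) ≈ 0.63006)
Mul(Add(Function('G')(Function('r')(14, -7)), -32911), Add(B, Mul(-73, a))) = Mul(Add(-9, -32911), Add(Rational(10149, 16108), Mul(-73, 1194))) = Mul(-32920, Add(Rational(10149, 16108), -87162)) = Mul(-32920, Rational(-1403995347, 16108)) = Rational(11554881705810, 4027)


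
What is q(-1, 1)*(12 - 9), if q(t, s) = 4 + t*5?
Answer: -3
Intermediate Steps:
q(t, s) = 4 + 5*t
q(-1, 1)*(12 - 9) = (4 + 5*(-1))*(12 - 9) = (4 - 5)*3 = -1*3 = -3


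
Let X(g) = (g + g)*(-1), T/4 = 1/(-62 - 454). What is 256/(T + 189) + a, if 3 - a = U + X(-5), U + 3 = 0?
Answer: -16124/6095 ≈ -2.6454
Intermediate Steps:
U = -3 (U = -3 + 0 = -3)
T = -1/129 (T = 4/(-62 - 454) = 4/(-516) = 4*(-1/516) = -1/129 ≈ -0.0077519)
X(g) = -2*g (X(g) = (2*g)*(-1) = -2*g)
a = -4 (a = 3 - (-3 - 2*(-5)) = 3 - (-3 + 10) = 3 - 1*7 = 3 - 7 = -4)
256/(T + 189) + a = 256/(-1/129 + 189) - 4 = 256/(24380/129) - 4 = 256*(129/24380) - 4 = 8256/6095 - 4 = -16124/6095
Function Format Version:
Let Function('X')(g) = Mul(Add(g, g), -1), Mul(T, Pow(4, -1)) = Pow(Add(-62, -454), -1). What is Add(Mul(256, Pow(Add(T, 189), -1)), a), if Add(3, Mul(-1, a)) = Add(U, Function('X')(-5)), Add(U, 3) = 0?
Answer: Rational(-16124, 6095) ≈ -2.6454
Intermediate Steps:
U = -3 (U = Add(-3, 0) = -3)
T = Rational(-1, 129) (T = Mul(4, Pow(Add(-62, -454), -1)) = Mul(4, Pow(-516, -1)) = Mul(4, Rational(-1, 516)) = Rational(-1, 129) ≈ -0.0077519)
Function('X')(g) = Mul(-2, g) (Function('X')(g) = Mul(Mul(2, g), -1) = Mul(-2, g))
a = -4 (a = Add(3, Mul(-1, Add(-3, Mul(-2, -5)))) = Add(3, Mul(-1, Add(-3, 10))) = Add(3, Mul(-1, 7)) = Add(3, -7) = -4)
Add(Mul(256, Pow(Add(T, 189), -1)), a) = Add(Mul(256, Pow(Add(Rational(-1, 129), 189), -1)), -4) = Add(Mul(256, Pow(Rational(24380, 129), -1)), -4) = Add(Mul(256, Rational(129, 24380)), -4) = Add(Rational(8256, 6095), -4) = Rational(-16124, 6095)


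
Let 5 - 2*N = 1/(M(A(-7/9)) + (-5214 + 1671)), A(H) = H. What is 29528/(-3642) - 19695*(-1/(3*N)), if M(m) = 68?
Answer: 4601654027/1757872 ≈ 2617.7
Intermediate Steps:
N = 8688/3475 (N = 5/2 - 1/(2*(68 + (-5214 + 1671))) = 5/2 - 1/(2*(68 - 3543)) = 5/2 - ½/(-3475) = 5/2 - ½*(-1/3475) = 5/2 + 1/6950 = 8688/3475 ≈ 2.5001)
29528/(-3642) - 19695*(-1/(3*N)) = 29528/(-3642) - 19695/((8688/3475)*(-3)) = 29528*(-1/3642) - 19695/(-26064/3475) = -14764/1821 - 19695*(-3475/26064) = -14764/1821 + 22813375/8688 = 4601654027/1757872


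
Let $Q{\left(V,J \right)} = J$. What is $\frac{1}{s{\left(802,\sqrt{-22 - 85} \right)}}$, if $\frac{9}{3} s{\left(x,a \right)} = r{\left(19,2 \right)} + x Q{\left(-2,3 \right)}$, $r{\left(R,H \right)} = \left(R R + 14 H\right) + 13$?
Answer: $\frac{1}{936} \approx 0.0010684$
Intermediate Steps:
$r{\left(R,H \right)} = 13 + R^{2} + 14 H$ ($r{\left(R,H \right)} = \left(R^{2} + 14 H\right) + 13 = 13 + R^{2} + 14 H$)
$s{\left(x,a \right)} = 134 + x$ ($s{\left(x,a \right)} = \frac{\left(13 + 19^{2} + 14 \cdot 2\right) + x 3}{3} = \frac{\left(13 + 361 + 28\right) + 3 x}{3} = \frac{402 + 3 x}{3} = 134 + x$)
$\frac{1}{s{\left(802,\sqrt{-22 - 85} \right)}} = \frac{1}{134 + 802} = \frac{1}{936}$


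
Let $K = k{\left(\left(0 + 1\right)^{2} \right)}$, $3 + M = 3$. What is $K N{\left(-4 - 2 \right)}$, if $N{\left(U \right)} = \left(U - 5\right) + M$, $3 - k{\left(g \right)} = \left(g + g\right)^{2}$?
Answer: $11$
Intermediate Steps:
$M = 0$ ($M = -3 + 3 = 0$)
$k{\left(g \right)} = 3 - 4 g^{2}$ ($k{\left(g \right)} = 3 - \left(g + g\right)^{2} = 3 - \left(2 g\right)^{2} = 3 - 4 g^{2}$)
$K = -1$ ($K = 3 - 4 \left(\left(0 + 1\right)^{2}\right)^{2} = 3 - 4 \left(1^{2}\right)^{2} = 3 - 4 \cdot 1^{2} = 3 - 4 = -1$)
$N{\left(U \right)} = -5 + U$ ($N{\left(U \right)} = \left(U - 5\right) + 0 = \left(-5 + U\right) + 0 = -5 + U$)
$K N{\left(-4 - 2 \right)} = - (-5 - 6) = \left(-1\right) \left(-11\right) = 11$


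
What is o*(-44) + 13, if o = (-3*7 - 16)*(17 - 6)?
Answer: 17921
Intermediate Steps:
o = -407 (o = (-21 - 16)*11 = -37*11 = -407)
o*(-44) + 13 = -407*(-44) + 13 = 17908 + 13 = 17921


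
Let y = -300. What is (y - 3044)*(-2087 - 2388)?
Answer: 14964400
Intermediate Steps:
(y - 3044)*(-2087 - 2388) = (-300 - 3044)*(-2087 - 2388) = -3344*(-4475) = 14964400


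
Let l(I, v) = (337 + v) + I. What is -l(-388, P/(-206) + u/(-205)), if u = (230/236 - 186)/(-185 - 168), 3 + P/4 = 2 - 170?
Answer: 41937621569/879524210 ≈ 47.682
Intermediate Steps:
P = -684 (P = -12 + 4*(2 - 170) = -12 + 4*(-168) = -12 - 672 = -684)
u = 21833/41654 (u = (230*(1/236) - 186)/(-353) = (115/118 - 186)*(-1/353) = -21833/118*(-1/353) = 21833/41654 ≈ 0.52415)
l(I, v) = 337 + I + v
-l(-388, P/(-206) + u/(-205)) = -(337 - 388 + (-684/(-206) + (21833/41654)/(-205))) = -(337 - 388 + (-684*(-1/206) + (21833/41654)*(-1/205))) = -(337 - 388 + (342/103 - 21833/8539070)) = -(337 - 388 + 2918113141/879524210) = -1*(-41937621569/879524210) = 41937621569/879524210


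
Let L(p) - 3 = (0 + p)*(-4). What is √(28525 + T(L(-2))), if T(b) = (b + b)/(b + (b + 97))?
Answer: √403945143/119 ≈ 168.89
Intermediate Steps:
L(p) = 3 - 4*p (L(p) = 3 + (0 + p)*(-4) = 3 + p*(-4) = 3 - 4*p)
T(b) = 2*b/(97 + 2*b) (T(b) = (2*b)/(b + (97 + b)) = (2*b)/(97 + 2*b) = 2*b/(97 + 2*b))
√(28525 + T(L(-2))) = √(28525 + 2*(3 - 4*(-2))/(97 + 2*(3 - 4*(-2)))) = √(28525 + 2*(3 + 8)/(97 + 2*(3 + 8))) = √(28525 + 2*11/(97 + 2*11)) = √(28525 + 2*11/(97 + 22)) = √(28525 + 2*11/119) = √(28525 + 2*11*(1/119)) = √(28525 + 22/119) = √(3394497/119) = √403945143/119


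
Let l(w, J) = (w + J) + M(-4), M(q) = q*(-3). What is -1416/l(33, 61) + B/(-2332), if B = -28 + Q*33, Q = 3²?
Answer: -31421/2332 ≈ -13.474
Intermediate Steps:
Q = 9
M(q) = -3*q
B = 269 (B = -28 + 9*33 = -28 + 297 = 269)
l(w, J) = 12 + J + w (l(w, J) = (w + J) - 3*(-4) = (J + w) + 12 = 12 + J + w)
-1416/l(33, 61) + B/(-2332) = -1416/(12 + 61 + 33) + 269/(-2332) = -1416/106 + 269*(-1/2332) = -1416*1/106 - 269/2332 = -708/53 - 269/2332 = -31421/2332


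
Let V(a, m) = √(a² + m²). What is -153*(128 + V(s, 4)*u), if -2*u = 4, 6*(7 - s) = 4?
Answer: -19584 + 102*√505 ≈ -17292.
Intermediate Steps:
s = 19/3 (s = 7 - ⅙*4 = 7 - ⅔ = 19/3 ≈ 6.3333)
u = -2 (u = -½*4 = -2)
-153*(128 + V(s, 4)*u) = -153*(128 + √((19/3)² + 4²)*(-2)) = -153*(128 + √(361/9 + 16)*(-2)) = -153*(128 + √(505/9)*(-2)) = -153*(128 + (√505/3)*(-2)) = -153*(128 - 2*√505/3) = -19584 + 102*√505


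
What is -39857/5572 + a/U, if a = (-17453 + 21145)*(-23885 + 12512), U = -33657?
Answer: 5964663777/4808636 ≈ 1240.4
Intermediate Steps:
a = -41989116 (a = 3692*(-11373) = -41989116)
-39857/5572 + a/U = -39857/5572 - 41989116/(-33657) = -39857*1/5572 - 41989116*(-1/33657) = -39857/5572 + 1076644/863 = 5964663777/4808636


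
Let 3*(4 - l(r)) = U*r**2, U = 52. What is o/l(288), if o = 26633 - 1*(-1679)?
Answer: -7078/359423 ≈ -0.019693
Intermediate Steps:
l(r) = 4 - 52*r**2/3
o = 28312 (o = 26633 + 1679 = 28312)
o/l(288) = 28312/(4 - 52/3*288**2) = 28312/(4 - 52/3*82944) = 28312/(4 - 1437696) = 28312/(-1437692) = 28312*(-1/1437692) = -7078/359423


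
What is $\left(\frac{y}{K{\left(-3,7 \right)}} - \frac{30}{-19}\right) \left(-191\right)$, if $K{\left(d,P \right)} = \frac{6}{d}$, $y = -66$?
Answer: $- \frac{125487}{19} \approx -6604.6$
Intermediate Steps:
$\left(\frac{y}{K{\left(-3,7 \right)}} - \frac{30}{-19}\right) \left(-191\right) = \left(- \frac{66}{6 \frac{1}{-3}} - \frac{30}{-19}\right) \left(-191\right) = \left(- \frac{66}{6 \left(- \frac{1}{3}\right)} - - \frac{30}{19}\right) \left(-191\right) = \left(- \frac{66}{-2} + \frac{30}{19}\right) \left(-191\right) = \left(\left(-66\right) \left(- \frac{1}{2}\right) + \frac{30}{19}\right) \left(-191\right) = \left(33 + \frac{30}{19}\right) \left(-191\right) = \frac{657}{19} \left(-191\right) = - \frac{125487}{19}$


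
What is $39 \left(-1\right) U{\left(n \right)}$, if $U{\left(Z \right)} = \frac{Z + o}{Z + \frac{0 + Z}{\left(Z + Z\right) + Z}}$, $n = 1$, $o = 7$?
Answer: $-234$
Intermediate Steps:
$U{\left(Z \right)} = \frac{7 + Z}{\frac{1}{3} + Z}$ ($U{\left(Z \right)} = \frac{Z + 7}{Z + \frac{0 + Z}{\left(Z + Z\right) + Z}} = \frac{7 + Z}{Z + \frac{Z}{2 Z + Z}} = \frac{7 + Z}{Z + \frac{Z}{3 Z}} = \frac{7 + Z}{Z + Z \frac{1}{3 Z}} = \frac{7 + Z}{Z + \frac{1}{3}} = \frac{7 + Z}{\frac{1}{3} + Z}$)
$39 \left(-1\right) U{\left(n \right)} = 39 \left(-1\right) \frac{3 \left(7 + 1\right)}{1 + 3 \cdot 1} = - 39 \cdot 3 \frac{1}{1 + 3} \cdot 8 = - 39 \cdot 3 \cdot \frac{1}{4} \cdot 8 = \left(-39\right) 6 = -234$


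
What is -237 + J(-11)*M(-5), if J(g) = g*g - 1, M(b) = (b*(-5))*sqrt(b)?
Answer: -237 + 3000*I*sqrt(5) ≈ -237.0 + 6708.2*I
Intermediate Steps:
M(b) = -5*b**(3/2) (M(b) = (-5*b)*sqrt(b) = -5*b**(3/2))
J(g) = -1 + g**2 (J(g) = g**2 - 1 = -1 + g**2)
-237 + J(-11)*M(-5) = -237 + (-1 + (-11)**2)*(-(-25)*I*sqrt(5)) = -237 + (-1 + 121)*(-(-25)*I*sqrt(5)) = -237 + 120*(25*I*sqrt(5)) = -237 + 3000*I*sqrt(5)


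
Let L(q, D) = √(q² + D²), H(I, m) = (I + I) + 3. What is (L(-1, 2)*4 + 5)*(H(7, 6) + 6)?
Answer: 115 + 92*√5 ≈ 320.72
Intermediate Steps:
H(I, m) = 3 + 2*I (H(I, m) = 2*I + 3 = 3 + 2*I)
L(q, D) = √(D² + q²)
(L(-1, 2)*4 + 5)*(H(7, 6) + 6) = (√(2² + (-1)²)*4 + 5)*((3 + 2*7) + 6) = (√(4 + 1)*4 + 5)*((3 + 14) + 6) = (√5*4 + 5)*(17 + 6) = (4*√5 + 5)*23 = (5 + 4*√5)*23 = 115 + 92*√5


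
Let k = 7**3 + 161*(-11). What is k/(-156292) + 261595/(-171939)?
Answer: -10159919212/6718172547 ≈ -1.5123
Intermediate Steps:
k = -1428 (k = 343 - 1771 = -1428)
k/(-156292) + 261595/(-171939) = -1428/(-156292) + 261595/(-171939) = -1428*(-1/156292) + 261595*(-1/171939) = 357/39073 - 261595/171939 = -10159919212/6718172547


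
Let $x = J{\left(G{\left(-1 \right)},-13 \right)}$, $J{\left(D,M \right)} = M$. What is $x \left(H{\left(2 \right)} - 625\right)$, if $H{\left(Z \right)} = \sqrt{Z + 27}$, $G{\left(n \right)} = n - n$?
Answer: $8125 - 13 \sqrt{29} \approx 8055.0$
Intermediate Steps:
$G{\left(n \right)} = 0$
$H{\left(Z \right)} = \sqrt{27 + Z}$
$x = -13$
$x \left(H{\left(2 \right)} - 625\right) = - 13 \left(\sqrt{27 + 2} - 625\right) = - 13 \left(\sqrt{29} - 625\right) = - 13 \left(-625 + \sqrt{29}\right) = 8125 - 13 \sqrt{29}$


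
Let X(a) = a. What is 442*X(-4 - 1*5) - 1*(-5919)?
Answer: 1941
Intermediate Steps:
442*X(-4 - 1*5) - 1*(-5919) = 442*(-4 - 1*5) - 1*(-5919) = 442*(-4 - 5) + 5919 = 442*(-9) + 5919 = -3978 + 5919 = 1941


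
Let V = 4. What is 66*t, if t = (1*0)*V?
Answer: 0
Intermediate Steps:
t = 0 (t = (1*0)*4 = 0*4 = 0)
66*t = 66*0 = 0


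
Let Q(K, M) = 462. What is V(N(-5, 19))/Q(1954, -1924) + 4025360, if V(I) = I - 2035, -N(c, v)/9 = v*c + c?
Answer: 1859715185/462 ≈ 4.0254e+6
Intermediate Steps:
N(c, v) = -9*c - 9*c*v (N(c, v) = -9*(v*c + c) = -9*(c*v + c) = -9*(c + c*v) = -9*c - 9*c*v)
V(I) = -2035 + I
V(N(-5, 19))/Q(1954, -1924) + 4025360 = (-2035 - 9*(-5)*(1 + 19))/462 + 4025360 = (-2035 - 9*(-5)*20)*(1/462) + 4025360 = (-2035 + 900)*(1/462) + 4025360 = -1135*1/462 + 4025360 = -1135/462 + 4025360 = 1859715185/462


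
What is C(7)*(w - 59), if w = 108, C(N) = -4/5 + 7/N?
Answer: 49/5 ≈ 9.8000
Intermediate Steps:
C(N) = -⅘ + 7/N (C(N) = -4*⅕ + 7/N = -⅘ + 7/N)
C(7)*(w - 59) = (-⅘ + 7/7)*(108 - 59) = (-⅘ + 7*(⅐))*49 = (-⅘ + 1)*49 = (⅕)*49 = 49/5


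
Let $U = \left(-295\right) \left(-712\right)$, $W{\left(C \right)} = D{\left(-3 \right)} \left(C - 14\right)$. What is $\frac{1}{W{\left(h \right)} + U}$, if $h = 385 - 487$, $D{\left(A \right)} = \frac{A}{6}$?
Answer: $\frac{1}{210098} \approx 4.7597 \cdot 10^{-6}$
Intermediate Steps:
$D{\left(A \right)} = \frac{A}{6}$ ($D{\left(A \right)} = A \frac{1}{6} = \frac{A}{6}$)
$h = -102$
$W{\left(C \right)} = 7 - \frac{C}{2}$ ($W{\left(C \right)} = \frac{1}{6} \left(-3\right) \left(C - 14\right) = - \frac{-14 + C}{2} = 7 - \frac{C}{2}$)
$U = 210040$
$\frac{1}{W{\left(h \right)} + U} = \frac{1}{\left(7 - -51\right) + 210040} = \frac{1}{\left(7 + 51\right) + 210040} = \frac{1}{58 + 210040} = \frac{1}{210098}$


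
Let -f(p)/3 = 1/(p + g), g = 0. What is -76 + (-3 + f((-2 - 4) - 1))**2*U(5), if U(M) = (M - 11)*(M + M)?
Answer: -23164/49 ≈ -472.73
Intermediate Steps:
U(M) = 2*M*(-11 + M) (U(M) = (-11 + M)*(2*M) = 2*M*(-11 + M))
f(p) = -3/p (f(p) = -3/(p + 0) = -3/p)
-76 + (-3 + f((-2 - 4) - 1))**2*U(5) = -76 + (-3 - 3/((-2 - 4) - 1))**2*(2*5*(-11 + 5)) = -76 + (-3 - 3/(-6 - 1))**2*(2*5*(-6)) = -76 + (-3 - 3/(-7))**2*(-60) = -76 + (-3 - 3*(-1/7))**2*(-60) = -76 + (-3 + 3/7)**2*(-60) = -76 + (-18/7)**2*(-60) = -76 + (324/49)*(-60) = -76 - 19440/49 = -23164/49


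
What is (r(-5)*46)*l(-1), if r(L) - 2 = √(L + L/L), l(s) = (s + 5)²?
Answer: 1472 + 1472*I ≈ 1472.0 + 1472.0*I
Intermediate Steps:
l(s) = (5 + s)²
r(L) = 2 + √(1 + L) (r(L) = 2 + √(L + L/L) = 2 + √(L + 1) = 2 + √(1 + L))
(r(-5)*46)*l(-1) = ((2 + √(1 - 5))*46)*(5 - 1)² = ((2 + √(-4))*46)*4² = ((2 + 2*I)*46)*16 = (92 + 92*I)*16 = 1472 + 1472*I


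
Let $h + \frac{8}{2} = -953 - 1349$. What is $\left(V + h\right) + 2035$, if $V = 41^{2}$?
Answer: $1410$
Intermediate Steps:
$V = 1681$
$h = -2306$ ($h = -4 - 2302 = -2306$)
$\left(V + h\right) + 2035 = \left(1681 - 2306\right) + 2035 = -625 + 2035 = 1410$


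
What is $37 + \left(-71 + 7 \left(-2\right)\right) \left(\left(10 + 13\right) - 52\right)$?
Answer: $2502$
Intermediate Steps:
$37 + \left(-71 + 7 \left(-2\right)\right) \left(\left(10 + 13\right) - 52\right) = 37 + \left(-71 - 14\right) \left(23 - 52\right) = 37 - -2465 = 37 + 2465 = 2502$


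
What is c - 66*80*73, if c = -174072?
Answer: -559512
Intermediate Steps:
c - 66*80*73 = -174072 - 66*80*73 = -174072 - 5280*73 = -174072 - 385440 = -559512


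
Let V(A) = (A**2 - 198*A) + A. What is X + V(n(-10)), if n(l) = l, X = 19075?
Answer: 21145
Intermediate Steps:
V(A) = A**2 - 197*A
X + V(n(-10)) = 19075 - 10*(-197 - 10) = 19075 - 10*(-207) = 19075 + 2070 = 21145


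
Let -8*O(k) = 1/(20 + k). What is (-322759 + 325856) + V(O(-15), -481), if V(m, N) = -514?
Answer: 2583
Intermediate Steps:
O(k) = -1/(8*(20 + k))
(-322759 + 325856) + V(O(-15), -481) = (-322759 + 325856) - 514 = 3097 - 514 = 2583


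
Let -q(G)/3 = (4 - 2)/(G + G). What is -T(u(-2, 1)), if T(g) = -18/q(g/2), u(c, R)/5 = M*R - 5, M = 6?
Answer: -15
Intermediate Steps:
u(c, R) = -25 + 30*R (u(c, R) = 5*(6*R - 5) = 5*(-5 + 6*R) = -25 + 30*R)
q(G) = -3/G (q(G) = -3*(4 - 2)/(G + G) = -6/(2*G) = -6*1/(2*G) = -3/G)
T(g) = 3*g (T(g) = -18*(-g/6) = -(-3)*g = 3*g)
-T(u(-2, 1)) = -3*(-25 + 30*1) = -3*(-25 + 30) = -3*5 = -1*15 = -15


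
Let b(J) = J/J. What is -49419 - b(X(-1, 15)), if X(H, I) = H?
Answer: -49420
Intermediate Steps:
b(J) = 1
-49419 - b(X(-1, 15)) = -49419 - 1*1 = -49419 - 1 = -49420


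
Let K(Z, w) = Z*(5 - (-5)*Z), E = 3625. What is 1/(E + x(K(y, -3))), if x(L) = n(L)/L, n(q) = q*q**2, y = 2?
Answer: 1/4525 ≈ 0.00022099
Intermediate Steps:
n(q) = q**3
K(Z, w) = Z*(5 + 5*Z)
x(L) = L**2 (x(L) = L**3/L = L**2)
1/(E + x(K(y, -3))) = 1/(3625 + (5*2*(1 + 2))**2) = 1/(3625 + (5*2*3)**2) = 1/(3625 + 30**2) = 1/(3625 + 900) = 1/4525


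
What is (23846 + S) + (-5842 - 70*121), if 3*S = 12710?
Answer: 41312/3 ≈ 13771.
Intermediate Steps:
S = 12710/3 (S = (⅓)*12710 = 12710/3 ≈ 4236.7)
(23846 + S) + (-5842 - 70*121) = (23846 + 12710/3) + (-5842 - 70*121) = 84248/3 + (-5842 - 8470) = 84248/3 - 14312 = 41312/3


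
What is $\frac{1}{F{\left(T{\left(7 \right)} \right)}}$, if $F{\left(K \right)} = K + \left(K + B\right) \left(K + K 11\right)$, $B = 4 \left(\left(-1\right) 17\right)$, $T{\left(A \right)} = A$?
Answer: $- \frac{1}{5117} \approx -0.00019543$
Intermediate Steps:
$B = -68$ ($B = 4 \left(-17\right) = -68$)
$F{\left(K \right)} = K + 12 K \left(-68 + K\right)$ ($F{\left(K \right)} = K + \left(K - 68\right) \left(K + K 11\right) = K + \left(-68 + K\right) \left(K + 11 K\right) = K + \left(-68 + K\right) 12 K = K + 12 K \left(-68 + K\right)$)
$\frac{1}{F{\left(T{\left(7 \right)} \right)}} = \frac{1}{7 \left(-815 + 12 \cdot 7\right)} = \frac{1}{7 \left(-815 + 84\right)} = \frac{1}{7 \left(-731\right)} = \frac{1}{-5117} = - \frac{1}{5117}$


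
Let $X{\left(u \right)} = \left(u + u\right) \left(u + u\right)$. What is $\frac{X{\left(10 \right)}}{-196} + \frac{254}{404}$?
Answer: $- \frac{13977}{9898} \approx -1.4121$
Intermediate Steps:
$X{\left(u \right)} = 4 u^{2}$ ($X{\left(u \right)} = 2 u 2 u = 4 u^{2}$)
$\frac{X{\left(10 \right)}}{-196} + \frac{254}{404} = \frac{4 \cdot 10^{2}}{-196} + \frac{254}{404} = 4 \cdot 100 \left(- \frac{1}{196}\right) + 254 \cdot \frac{1}{404} = 400 \left(- \frac{1}{196}\right) + \frac{127}{202} = - \frac{100}{49} + \frac{127}{202} = - \frac{13977}{9898}$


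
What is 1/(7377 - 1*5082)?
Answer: 1/2295 ≈ 0.00043573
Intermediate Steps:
1/(7377 - 1*5082) = 1/(7377 - 5082) = 1/2295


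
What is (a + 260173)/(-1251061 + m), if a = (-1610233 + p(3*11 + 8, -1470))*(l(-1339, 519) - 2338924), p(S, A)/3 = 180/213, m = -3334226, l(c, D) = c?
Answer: -89184591908584/108518459 ≈ -8.2184e+5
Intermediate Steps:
p(S, A) = 180/71 (p(S, A) = 3*(180/213) = 3*(180*(1/213)) = 3*(60/71) = 180/71)
a = 267553757253469/71 (a = (-1610233 + 180/71)*(-1339 - 2338924) = -114326363/71*(-2340263) = 267553757253469/71 ≈ 3.7684e+12)
(a + 260173)/(-1251061 + m) = (267553757253469/71 + 260173)/(-1251061 - 3334226) = (267553775725752/71)/(-4585287) = (267553775725752/71)*(-1/4585287) = -89184591908584/108518459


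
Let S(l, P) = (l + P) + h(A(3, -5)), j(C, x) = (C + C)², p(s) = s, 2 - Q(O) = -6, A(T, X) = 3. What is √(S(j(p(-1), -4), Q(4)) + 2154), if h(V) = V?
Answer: 3*√241 ≈ 46.573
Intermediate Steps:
Q(O) = 8 (Q(O) = 2 - 1*(-6) = 2 + 6 = 8)
j(C, x) = 4*C² (j(C, x) = (2*C)² = 4*C²)
S(l, P) = 3 + P + l (S(l, P) = (l + P) + 3 = (P + l) + 3 = 3 + P + l)
√(S(j(p(-1), -4), Q(4)) + 2154) = √((3 + 8 + 4*(-1)²) + 2154) = √((3 + 8 + 4*1) + 2154) = √((3 + 8 + 4) + 2154) = √(15 + 2154) = √2169 = 3*√241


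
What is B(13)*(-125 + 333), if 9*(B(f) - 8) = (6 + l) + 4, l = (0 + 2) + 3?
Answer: 6032/3 ≈ 2010.7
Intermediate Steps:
l = 5 (l = 2 + 3 = 5)
B(f) = 29/3 (B(f) = 8 + ((6 + 5) + 4)/9 = 8 + (11 + 4)/9 = 8 + (⅑)*15 = 8 + 5/3 = 29/3)
B(13)*(-125 + 333) = 29*(-125 + 333)/3 = (29/3)*208 = 6032/3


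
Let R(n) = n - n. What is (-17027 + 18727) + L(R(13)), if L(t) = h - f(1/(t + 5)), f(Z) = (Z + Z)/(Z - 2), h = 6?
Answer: 15356/9 ≈ 1706.2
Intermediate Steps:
R(n) = 0
f(Z) = 2*Z/(-2 + Z) (f(Z) = (2*Z)/(-2 + Z) = 2*Z/(-2 + Z))
L(t) = 6 - 2/((-2 + 1/(5 + t))*(5 + t)) (L(t) = 6 - 2/((t + 5)*(-2 + 1/(t + 5))) = 6 - 2/((5 + t)*(-2 + 1/(5 + t))) = 6 - 2/((-2 + 1/(5 + t))*(5 + t)))
(-17027 + 18727) + L(R(13)) = (-17027 + 18727) + 4*(14 + 3*0)/(9 + 2*0) = 1700 + 4*(14 + 0)/(9 + 0) = 1700 + 4*14/9 = 1700 + 4*(1/9)*14 = 1700 + 56/9 = 15356/9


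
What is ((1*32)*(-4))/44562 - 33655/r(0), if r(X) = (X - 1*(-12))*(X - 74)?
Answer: 83312247/2198392 ≈ 37.897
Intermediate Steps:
r(X) = (-74 + X)*(12 + X) (r(X) = (X + 12)*(-74 + X) = (12 + X)*(-74 + X) = (-74 + X)*(12 + X))
((1*32)*(-4))/44562 - 33655/r(0) = ((1*32)*(-4))/44562 - 33655/(-888 + 0**2 - 62*0) = (32*(-4))*(1/44562) - 33655/(-888 + 0 + 0) = -128*1/44562 - 33655/(-888) = -64/22281 - 33655*(-1/888) = -64/22281 + 33655/888 = 83312247/2198392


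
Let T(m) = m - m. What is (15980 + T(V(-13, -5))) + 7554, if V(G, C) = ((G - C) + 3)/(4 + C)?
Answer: 23534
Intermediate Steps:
V(G, C) = (3 + G - C)/(4 + C)
T(m) = 0
(15980 + T(V(-13, -5))) + 7554 = (15980 + 0) + 7554 = 15980 + 7554 = 23534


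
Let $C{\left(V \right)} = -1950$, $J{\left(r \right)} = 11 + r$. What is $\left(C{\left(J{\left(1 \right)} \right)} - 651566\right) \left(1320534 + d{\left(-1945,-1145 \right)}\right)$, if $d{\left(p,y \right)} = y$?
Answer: $-862241821724$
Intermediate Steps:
$\left(C{\left(J{\left(1 \right)} \right)} - 651566\right) \left(1320534 + d{\left(-1945,-1145 \right)}\right) = \left(-1950 - 651566\right) \left(1320534 - 1145\right) = \left(-653516\right) 1319389 = -862241821724$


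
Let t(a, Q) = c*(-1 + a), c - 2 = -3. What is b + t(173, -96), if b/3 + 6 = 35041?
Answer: 104933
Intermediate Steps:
c = -1 (c = 2 - 3 = -1)
b = 105105 (b = -18 + 3*35041 = -18 + 105123 = 105105)
t(a, Q) = 1 - a (t(a, Q) = -(-1 + a) = 1 - a)
b + t(173, -96) = 105105 + (1 - 1*173) = 105105 + (1 - 173) = 105105 - 172 = 104933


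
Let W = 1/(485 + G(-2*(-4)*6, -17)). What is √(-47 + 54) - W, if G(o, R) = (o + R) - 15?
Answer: -1/501 + √7 ≈ 2.6438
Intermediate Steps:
G(o, R) = -15 + R + o (G(o, R) = (R + o) - 15 = -15 + R + o)
W = 1/501 (W = 1/(485 + (-15 - 17 - 2*(-4)*6)) = 1/(485 + (-15 - 17 + 8*6)) = 1/(485 + (-15 - 17 + 48)) = 1/(485 + 16) = 1/501 ≈ 0.0019960)
√(-47 + 54) - W = √(-47 + 54) - 1*1/501 = √7 - 1/501 = -1/501 + √7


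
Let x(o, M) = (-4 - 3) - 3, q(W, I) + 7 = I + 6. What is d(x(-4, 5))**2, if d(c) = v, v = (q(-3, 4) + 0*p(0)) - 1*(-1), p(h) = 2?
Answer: 16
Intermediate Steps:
q(W, I) = -1 + I (q(W, I) = -7 + (I + 6) = -7 + (6 + I) = -1 + I)
x(o, M) = -10 (x(o, M) = -7 - 3 = -10)
v = 4 (v = ((-1 + 4) + 0*2) - 1*(-1) = (3 + 0) + 1 = 3 + 1 = 4)
d(c) = 4
d(x(-4, 5))**2 = 4**2 = 16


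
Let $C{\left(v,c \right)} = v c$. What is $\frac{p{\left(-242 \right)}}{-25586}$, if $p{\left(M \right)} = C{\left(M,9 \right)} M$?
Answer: $- \frac{23958}{1163} \approx -20.6$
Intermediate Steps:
$C{\left(v,c \right)} = c v$
$p{\left(M \right)} = 9 M^{2}$ ($p{\left(M \right)} = 9 M M = 9 M^{2}$)
$\frac{p{\left(-242 \right)}}{-25586} = \frac{9 \left(-242\right)^{2}}{-25586} = 9 \cdot 58564 \left(- \frac{1}{25586}\right) = 527076 \left(- \frac{1}{25586}\right) = - \frac{23958}{1163}$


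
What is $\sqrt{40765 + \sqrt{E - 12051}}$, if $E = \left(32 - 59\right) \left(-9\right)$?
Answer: $\sqrt{40765 + 12 i \sqrt{82}} \approx 201.9 + 0.2691 i$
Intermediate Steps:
$E = 243$ ($E = \left(-27\right) \left(-9\right) = 243$)
$\sqrt{40765 + \sqrt{E - 12051}} = \sqrt{40765 + \sqrt{243 - 12051}} = \sqrt{40765 + \sqrt{-11808}} = \sqrt{40765 + 12 i \sqrt{82}}$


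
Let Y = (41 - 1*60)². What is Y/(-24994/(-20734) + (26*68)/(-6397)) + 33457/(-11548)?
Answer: 274405645732751/711523703244 ≈ 385.66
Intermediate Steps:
Y = 361 (Y = (41 - 60)² = (-19)² = 361)
Y/(-24994/(-20734) + (26*68)/(-6397)) + 33457/(-11548) = 361/(-24994/(-20734) + (26*68)/(-6397)) + 33457/(-11548) = 361/(-24994*(-1/20734) + 1768*(-1/6397)) + 33457*(-1/11548) = 361/(12497/10367 - 1768/6397) - 33457/11548 = 361/(61614453/66317699) - 33457/11548 = 361*(66317699/61614453) - 33457/11548 = 23940689339/61614453 - 33457/11548 = 274405645732751/711523703244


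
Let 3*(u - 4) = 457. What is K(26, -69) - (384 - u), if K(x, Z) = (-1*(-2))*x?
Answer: -527/3 ≈ -175.67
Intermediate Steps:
u = 469/3 (u = 4 + (⅓)*457 = 4 + 457/3 = 469/3 ≈ 156.33)
K(x, Z) = 2*x
K(26, -69) - (384 - u) = 2*26 - (384 - 1*469/3) = 52 - (384 - 469/3) = 52 - 1*683/3 = 52 - 683/3 = -527/3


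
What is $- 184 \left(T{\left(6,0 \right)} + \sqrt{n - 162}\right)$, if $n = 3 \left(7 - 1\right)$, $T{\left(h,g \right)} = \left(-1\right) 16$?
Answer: $2944 - 2208 i \approx 2944.0 - 2208.0 i$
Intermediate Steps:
$T{\left(h,g \right)} = -16$
$n = 18$ ($n = 3 \cdot 6 = 18$)
$- 184 \left(T{\left(6,0 \right)} + \sqrt{n - 162}\right) = - 184 \left(-16 + \sqrt{18 - 162}\right) = - 184 \left(-16 + \sqrt{-144}\right) = - 184 \left(-16 + 12 i\right) = 2944 - 2208 i$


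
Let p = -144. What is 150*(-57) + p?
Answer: -8694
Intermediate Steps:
150*(-57) + p = 150*(-57) - 144 = -8550 - 144 = -8694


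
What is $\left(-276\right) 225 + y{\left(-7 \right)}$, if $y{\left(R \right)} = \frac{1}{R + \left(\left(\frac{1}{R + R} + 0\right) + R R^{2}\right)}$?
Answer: $- \frac{304352114}{4901} \approx -62100.0$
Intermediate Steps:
$y{\left(R \right)} = \frac{1}{R + R^{3} + \frac{1}{2 R}}$ ($y{\left(R \right)} = \frac{1}{R + \left(\left(\frac{1}{2 R} + 0\right) + R^{3}\right)} = \frac{1}{R + \left(\frac{1}{2 R} + R^{3}\right)} = \frac{1}{R + \left(R^{3} + \frac{1}{2 R}\right)} = \frac{1}{R + R^{3} + \frac{1}{2 R}}$)
$\left(-276\right) 225 + y{\left(-7 \right)} = \left(-276\right) 225 + 2 \left(-7\right) \frac{1}{1 + 2 \left(-7\right)^{2} + 2 \left(-7\right)^{4}} = -62100 + 2 \left(-7\right) \frac{1}{1 + 2 \cdot 49 + 2 \cdot 2401} = -62100 + 2 \left(-7\right) \frac{1}{1 + 98 + 4802} = -62100 + 2 \left(-7\right) \frac{1}{4901} = -62100 - \frac{14}{4901} = - \frac{304352114}{4901}$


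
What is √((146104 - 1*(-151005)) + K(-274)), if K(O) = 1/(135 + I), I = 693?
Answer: √5658143819/138 ≈ 545.08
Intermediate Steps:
K(O) = 1/828 (K(O) = 1/(135 + 693) = 1/828)
√((146104 - 1*(-151005)) + K(-274)) = √((146104 - 1*(-151005)) + 1/828) = √((146104 + 151005) + 1/828) = √(297109 + 1/828) = √(246006253/828) = √5658143819/138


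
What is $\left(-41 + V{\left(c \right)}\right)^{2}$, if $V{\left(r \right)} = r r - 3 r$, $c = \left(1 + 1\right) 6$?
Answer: $4489$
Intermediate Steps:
$c = 12$ ($c = 2 \cdot 6 = 12$)
$V{\left(r \right)} = r^{2} - 3 r$
$\left(-41 + V{\left(c \right)}\right)^{2} = \left(-41 + 12 \left(-3 + 12\right)\right)^{2} = \left(-41 + 12 \cdot 9\right)^{2} = \left(-41 + 108\right)^{2} = 67^{2} = 4489$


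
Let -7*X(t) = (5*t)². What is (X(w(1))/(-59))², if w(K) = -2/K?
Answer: 10000/170569 ≈ 0.058627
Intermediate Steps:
X(t) = -25*t²/7
(X(w(1))/(-59))² = (-25*(-2/1)²/7/(-59))² = (-25*(-2*1)²/7*(-1/59))² = (-25/7*(-2)²*(-1/59))² = (-25/7*4*(-1/59))² = (-100/7*(-1/59))² = (100/413)² = 10000/170569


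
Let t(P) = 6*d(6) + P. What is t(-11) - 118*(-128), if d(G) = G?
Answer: 15129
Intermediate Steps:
t(P) = 36 + P (t(P) = 6*6 + P = 36 + P)
t(-11) - 118*(-128) = (36 - 11) - 118*(-128) = 25 + 15104 = 15129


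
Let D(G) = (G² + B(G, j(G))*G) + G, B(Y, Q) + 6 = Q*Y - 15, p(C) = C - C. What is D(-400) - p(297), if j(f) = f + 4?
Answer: -63192000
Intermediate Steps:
p(C) = 0
j(f) = 4 + f
B(Y, Q) = -21 + Q*Y (B(Y, Q) = -6 + (Q*Y - 15) = -6 + (-15 + Q*Y) = -21 + Q*Y)
D(G) = G + G² + G*(-21 + G*(4 + G)) (D(G) = (G² + (-21 + (4 + G)*G)*G) + G = (G² + (-21 + G*(4 + G))*G) + G = (G² + G*(-21 + G*(4 + G))) + G = G + G² + G*(-21 + G*(4 + G)))
D(-400) - p(297) = -400*(-20 - 400 - 400*(4 - 400)) - 1*0 = -400*(-20 - 400 - 400*(-396)) + 0 = -400*(-20 - 400 + 158400) + 0 = -400*157980 + 0 = -63192000 + 0 = -63192000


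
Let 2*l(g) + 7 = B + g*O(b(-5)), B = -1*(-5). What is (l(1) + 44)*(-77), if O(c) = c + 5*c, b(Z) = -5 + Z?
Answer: -1001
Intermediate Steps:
B = 5
O(c) = 6*c
l(g) = -1 - 30*g (l(g) = -7/2 + (5 + g*(6*(-5 - 5)))/2 = -7/2 + (5 + g*(6*(-10)))/2 = -7/2 + (5 + g*(-60))/2 = -7/2 + (5 - 60*g)/2 = -7/2 + (5/2 - 30*g) = -1 - 30*g)
(l(1) + 44)*(-77) = ((-1 - 30*1) + 44)*(-77) = ((-1 - 30) + 44)*(-77) = (-31 + 44)*(-77) = 13*(-77) = -1001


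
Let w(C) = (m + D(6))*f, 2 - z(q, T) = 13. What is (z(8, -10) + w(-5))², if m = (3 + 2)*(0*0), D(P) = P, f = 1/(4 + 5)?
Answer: 961/9 ≈ 106.78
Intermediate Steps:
z(q, T) = -11 (z(q, T) = 2 - 1*13 = 2 - 13 = -11)
f = ⅑ (f = 1/9 = ⅑ ≈ 0.11111)
m = 0 (m = 5*0 = 0)
w(C) = ⅔ (w(C) = (0 + 6)*(⅑) = 6*(⅑) = ⅔)
(z(8, -10) + w(-5))² = (-11 + ⅔)² = (-31/3)² = 961/9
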